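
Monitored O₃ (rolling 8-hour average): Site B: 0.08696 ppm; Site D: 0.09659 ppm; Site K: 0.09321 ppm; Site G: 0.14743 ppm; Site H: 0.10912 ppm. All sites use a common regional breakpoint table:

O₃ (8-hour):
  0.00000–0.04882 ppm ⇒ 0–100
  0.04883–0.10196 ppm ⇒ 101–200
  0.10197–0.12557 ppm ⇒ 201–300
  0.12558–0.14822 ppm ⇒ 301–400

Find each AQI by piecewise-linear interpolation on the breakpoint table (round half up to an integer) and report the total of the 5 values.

1174

Site B: 0.08696 lies in 0.04883–0.10196, so I_lo=101, I_hi=200, C_lo=0.04883, C_hi=0.10196.
(200−101)/(0.10196−0.04883) × (0.08696−0.04883) + 101 = 99/0.05313 × 0.03813 + 101 ≈ 172.05 → 172.
Site D: 0.09659 ∈ [0.04883, 0.10196] ↔ index [101, 200].
101 + (0.09659−0.04883)·(200−101)/(0.10196−0.04883) = 101 + 0.04776·99/0.05313 ≈ 189.99, so AQI = 190.
Site K: 0.09321 lies in 0.04883–0.10196, so I_lo=101, I_hi=200, C_lo=0.04883, C_hi=0.10196.
(200−101)/(0.10196−0.04883) × (0.09321−0.04883) + 101 = 99/0.05313 × 0.04438 + 101 ≈ 183.70 → 184.
Site G: 0.14743 ∈ [0.12558, 0.14822] ↔ index [301, 400].
301 + (0.14743−0.12558)·(400−301)/(0.14822−0.12558) = 301 + 0.02185·99/0.02264 ≈ 396.55, so AQI = 397.
Site H: row 0.10197–0.12557 (AQI 201–300). (300−201)·(0.10912−0.10197)/(0.12557−0.10197) + 201 = 99·0.00715/0.02360 + 201 ≈ 230.99 → 231.
AQIs: Site B=172, Site D=190, Site K=184, Site G=397, Site H=231. Sum = 172 + 190 + 184 + 397 + 231 = 1174.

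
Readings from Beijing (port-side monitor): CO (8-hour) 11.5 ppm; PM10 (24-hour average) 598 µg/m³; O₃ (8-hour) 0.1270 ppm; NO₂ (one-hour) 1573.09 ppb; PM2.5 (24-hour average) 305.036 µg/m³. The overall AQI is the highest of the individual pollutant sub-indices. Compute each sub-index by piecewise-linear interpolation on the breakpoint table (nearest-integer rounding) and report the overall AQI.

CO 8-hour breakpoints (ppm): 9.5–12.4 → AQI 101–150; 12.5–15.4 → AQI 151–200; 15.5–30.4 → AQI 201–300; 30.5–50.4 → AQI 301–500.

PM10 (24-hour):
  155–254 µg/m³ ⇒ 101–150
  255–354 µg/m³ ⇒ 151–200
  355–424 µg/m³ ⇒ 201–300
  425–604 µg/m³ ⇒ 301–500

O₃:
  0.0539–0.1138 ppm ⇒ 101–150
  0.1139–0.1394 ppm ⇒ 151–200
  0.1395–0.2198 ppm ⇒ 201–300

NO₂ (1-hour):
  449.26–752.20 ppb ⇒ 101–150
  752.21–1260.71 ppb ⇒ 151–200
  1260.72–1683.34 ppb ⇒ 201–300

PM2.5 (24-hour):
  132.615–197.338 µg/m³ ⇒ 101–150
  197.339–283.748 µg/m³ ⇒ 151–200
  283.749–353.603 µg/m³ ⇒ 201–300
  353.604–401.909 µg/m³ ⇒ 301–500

CO: 11.5 lies in 9.5–12.4, so I_lo=101, I_hi=150, C_lo=9.5, C_hi=12.4.
(150−101)/(12.4−9.5) × (11.5−9.5) + 101 = 49/2.9 × 2.0 + 101 ≈ 134.79 → 135.
PM10: 598 lies in 425–604, so I_lo=301, I_hi=500, C_lo=425, C_hi=604.
(500−301)/(604−425) × (598−425) + 301 = 199/179 × 173 + 301 ≈ 493.33 → 493.
O₃: row 0.1139–0.1394 (AQI 151–200). (200−151)·(0.1270−0.1139)/(0.1394−0.1139) + 151 = 49·0.0131/0.0255 + 151 ≈ 176.17 → 176.
NO₂ 1573.09: bracket 1260.72–1683.34 → index 201–300; slope 99/422.62, offset 312.37.
AQI = 201 + 99/422.62·312.37 ≈ 274.17 ⇒ 274.
PM2.5 305.036: bracket 283.749–353.603 → index 201–300; slope 99/69.854, offset 21.287.
AQI = 201 + 99/69.854·21.287 ≈ 231.17 ⇒ 231.
Sub-indices: CO→135, PM10→493, O₃→176, NO₂→274, PM2.5→231. Overall AQI = max = 493; dominant pollutant is PM10.

493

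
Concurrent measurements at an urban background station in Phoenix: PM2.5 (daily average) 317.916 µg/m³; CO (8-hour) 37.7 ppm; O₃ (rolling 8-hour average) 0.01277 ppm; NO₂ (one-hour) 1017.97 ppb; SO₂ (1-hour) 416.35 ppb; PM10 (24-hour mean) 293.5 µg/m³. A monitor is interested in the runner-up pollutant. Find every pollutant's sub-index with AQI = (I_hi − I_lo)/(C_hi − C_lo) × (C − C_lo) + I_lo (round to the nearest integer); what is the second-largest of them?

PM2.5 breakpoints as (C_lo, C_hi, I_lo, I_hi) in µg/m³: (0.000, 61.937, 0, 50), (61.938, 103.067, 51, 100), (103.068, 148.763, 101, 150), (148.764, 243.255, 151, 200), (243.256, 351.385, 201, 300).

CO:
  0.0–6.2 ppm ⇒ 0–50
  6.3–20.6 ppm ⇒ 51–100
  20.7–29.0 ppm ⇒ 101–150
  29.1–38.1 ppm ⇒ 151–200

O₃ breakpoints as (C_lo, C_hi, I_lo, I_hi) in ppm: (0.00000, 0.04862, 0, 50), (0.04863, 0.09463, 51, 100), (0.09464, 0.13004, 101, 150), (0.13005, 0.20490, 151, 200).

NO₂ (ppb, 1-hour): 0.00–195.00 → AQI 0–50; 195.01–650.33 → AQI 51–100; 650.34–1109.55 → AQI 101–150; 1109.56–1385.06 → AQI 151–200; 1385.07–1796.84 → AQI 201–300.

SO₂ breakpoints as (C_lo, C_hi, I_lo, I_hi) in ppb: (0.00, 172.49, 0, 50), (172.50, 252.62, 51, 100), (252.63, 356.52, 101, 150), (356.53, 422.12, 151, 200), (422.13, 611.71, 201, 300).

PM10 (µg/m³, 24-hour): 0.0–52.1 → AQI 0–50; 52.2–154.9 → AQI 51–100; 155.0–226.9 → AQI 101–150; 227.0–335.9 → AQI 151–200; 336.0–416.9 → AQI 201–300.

PM2.5: row 243.256–351.385 (AQI 201–300). (300−201)·(317.916−243.256)/(351.385−243.256) + 201 = 99·74.660/108.129 + 201 ≈ 269.36 → 269.
CO: 37.7 ∈ [29.1, 38.1] ↔ index [151, 200].
151 + (37.7−29.1)·(200−151)/(38.1−29.1) = 151 + 8.6·49/9.0 ≈ 197.82, so AQI = 198.
O₃: row 0.00000–0.04862 (AQI 0–50). (50−0)·(0.01277−0.00000)/(0.04862−0.00000) + 0 = 50·0.01277/0.04862 + 0 ≈ 13.13 → 13.
NO₂: 1017.97 lies in 650.34–1109.55, so I_lo=101, I_hi=150, C_lo=650.34, C_hi=1109.55.
(150−101)/(1109.55−650.34) × (1017.97−650.34) + 101 = 49/459.21 × 367.63 + 101 ≈ 140.23 → 140.
SO₂: 416.35 ∈ [356.53, 422.12] ↔ index [151, 200].
151 + (416.35−356.53)·(200−151)/(422.12−356.53) = 151 + 59.82·49/65.59 ≈ 195.69, so AQI = 196.
PM10: 293.5 ∈ [227.0, 335.9] ↔ index [151, 200].
151 + (293.5−227.0)·(200−151)/(335.9−227.0) = 151 + 66.5·49/108.9 ≈ 180.92, so AQI = 181.
Sub-indices: PM2.5→269, CO→198, O₃→13, NO₂→140, SO₂→196, PM10→181. Ranked high→low: 269, 198, 196, 181, 140, 13. Second-highest sub-index = 198.

198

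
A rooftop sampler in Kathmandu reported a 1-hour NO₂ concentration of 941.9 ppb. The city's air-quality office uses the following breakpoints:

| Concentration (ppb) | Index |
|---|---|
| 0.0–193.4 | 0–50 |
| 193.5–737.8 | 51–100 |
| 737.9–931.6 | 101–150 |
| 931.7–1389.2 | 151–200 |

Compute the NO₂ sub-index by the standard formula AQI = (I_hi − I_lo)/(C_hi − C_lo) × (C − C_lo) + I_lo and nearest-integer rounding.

NO₂ 941.9: bracket 931.7–1389.2 → index 151–200; slope 49/457.5, offset 10.2.
AQI = 151 + 49/457.5·10.2 ≈ 152.09 ⇒ 152.

152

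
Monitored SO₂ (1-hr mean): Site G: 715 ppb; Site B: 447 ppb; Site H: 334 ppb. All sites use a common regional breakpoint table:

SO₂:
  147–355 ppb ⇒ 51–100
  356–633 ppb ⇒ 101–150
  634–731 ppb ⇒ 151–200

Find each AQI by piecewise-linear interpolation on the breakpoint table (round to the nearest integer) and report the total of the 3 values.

Site G 715: bracket 634–731 → index 151–200; slope 49/97, offset 81.
AQI = 151 + 49/97·81 ≈ 191.92 ⇒ 192.
Site B: row 356–633 (AQI 101–150). (150−101)·(447−356)/(633−356) + 101 = 49·91/277 + 101 ≈ 117.10 → 117.
Site H: 334 ∈ [147, 355] ↔ index [51, 100].
51 + (334−147)·(100−51)/(355−147) = 51 + 187·49/208 ≈ 95.05, so AQI = 95.
AQIs: Site G=192, Site B=117, Site H=95. Sum = 192 + 117 + 95 = 404.

404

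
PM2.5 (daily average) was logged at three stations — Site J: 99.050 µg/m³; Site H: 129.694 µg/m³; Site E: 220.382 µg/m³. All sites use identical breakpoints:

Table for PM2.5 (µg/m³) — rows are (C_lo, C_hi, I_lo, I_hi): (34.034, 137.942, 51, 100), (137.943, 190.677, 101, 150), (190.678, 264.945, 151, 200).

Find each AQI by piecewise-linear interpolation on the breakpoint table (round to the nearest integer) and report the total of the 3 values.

Site J: row 34.034–137.942 (AQI 51–100). (100−51)·(99.050−34.034)/(137.942−34.034) + 51 = 49·65.016/103.908 + 51 ≈ 81.66 → 82.
Site H 129.694: bracket 34.034–137.942 → index 51–100; slope 49/103.908, offset 95.660.
AQI = 51 + 49/103.908·95.660 ≈ 96.11 ⇒ 96.
Site E: row 190.678–264.945 (AQI 151–200). (200−151)·(220.382−190.678)/(264.945−190.678) + 151 = 49·29.704/74.267 + 151 ≈ 170.60 → 171.
AQIs: Site J=82, Site H=96, Site E=171. Sum = 82 + 96 + 171 = 349.

349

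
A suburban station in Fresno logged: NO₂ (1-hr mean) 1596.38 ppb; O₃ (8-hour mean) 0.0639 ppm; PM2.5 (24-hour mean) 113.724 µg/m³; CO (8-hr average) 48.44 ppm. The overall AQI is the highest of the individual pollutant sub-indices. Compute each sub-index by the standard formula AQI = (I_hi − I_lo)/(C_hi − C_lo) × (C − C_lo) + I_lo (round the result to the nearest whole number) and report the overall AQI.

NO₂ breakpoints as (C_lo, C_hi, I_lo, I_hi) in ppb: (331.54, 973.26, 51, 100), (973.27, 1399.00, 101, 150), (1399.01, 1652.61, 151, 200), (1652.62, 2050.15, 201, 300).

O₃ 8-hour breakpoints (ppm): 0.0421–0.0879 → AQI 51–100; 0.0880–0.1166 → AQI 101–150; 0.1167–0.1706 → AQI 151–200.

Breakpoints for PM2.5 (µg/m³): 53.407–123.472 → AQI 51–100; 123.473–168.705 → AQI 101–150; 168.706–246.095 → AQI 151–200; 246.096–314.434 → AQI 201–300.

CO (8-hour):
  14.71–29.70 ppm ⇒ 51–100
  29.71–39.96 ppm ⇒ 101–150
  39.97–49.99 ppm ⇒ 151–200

NO₂ 1596.38: bracket 1399.01–1652.61 → index 151–200; slope 49/253.60, offset 197.37.
AQI = 151 + 49/253.60·197.37 ≈ 189.14 ⇒ 189.
O₃: 0.0639 ∈ [0.0421, 0.0879] ↔ index [51, 100].
51 + (0.0639−0.0421)·(100−51)/(0.0879−0.0421) = 51 + 0.0218·49/0.0458 ≈ 74.32, so AQI = 74.
PM2.5: row 53.407–123.472 (AQI 51–100). (100−51)·(113.724−53.407)/(123.472−53.407) + 51 = 49·60.317/70.065 + 51 ≈ 93.18 → 93.
CO: 48.44 ∈ [39.97, 49.99] ↔ index [151, 200].
151 + (48.44−39.97)·(200−151)/(49.99−39.97) = 151 + 8.47·49/10.02 ≈ 192.42, so AQI = 192.
Sub-indices: NO₂→189, O₃→74, PM2.5→93, CO→192. Overall AQI = max = 192; dominant pollutant is CO.

192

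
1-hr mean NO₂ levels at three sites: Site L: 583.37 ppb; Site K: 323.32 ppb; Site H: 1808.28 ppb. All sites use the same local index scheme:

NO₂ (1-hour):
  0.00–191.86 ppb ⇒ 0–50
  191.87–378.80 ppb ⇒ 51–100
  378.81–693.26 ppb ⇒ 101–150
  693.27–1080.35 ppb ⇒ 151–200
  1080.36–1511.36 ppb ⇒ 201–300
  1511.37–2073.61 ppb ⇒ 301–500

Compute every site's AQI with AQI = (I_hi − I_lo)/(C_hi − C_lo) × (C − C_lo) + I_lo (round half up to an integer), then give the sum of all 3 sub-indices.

624

Site L: 583.37 ∈ [378.81, 693.26] ↔ index [101, 150].
101 + (583.37−378.81)·(150−101)/(693.26−378.81) = 101 + 204.56·49/314.45 ≈ 132.88, so AQI = 133.
Site K: 323.32 lies in 191.87–378.80, so I_lo=51, I_hi=100, C_lo=191.87, C_hi=378.80.
(100−51)/(378.80−191.87) × (323.32−191.87) + 51 = 49/186.93 × 131.45 + 51 ≈ 85.46 → 85.
Site H: row 1511.37–2073.61 (AQI 301–500). (500−301)·(1808.28−1511.37)/(2073.61−1511.37) + 301 = 199·296.91/562.24 + 301 ≈ 406.09 → 406.
AQIs: Site L=133, Site K=85, Site H=406. Sum = 133 + 85 + 406 = 624.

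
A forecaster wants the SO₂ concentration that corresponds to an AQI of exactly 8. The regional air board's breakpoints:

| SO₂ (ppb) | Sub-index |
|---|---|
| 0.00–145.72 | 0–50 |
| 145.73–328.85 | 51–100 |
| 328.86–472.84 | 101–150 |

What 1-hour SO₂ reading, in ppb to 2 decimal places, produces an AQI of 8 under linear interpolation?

23.32

AQI 8 lies in the 0–50 band, which corresponds to 0.00–145.72 ppb.
C = 0.00 + (8−0)×(145.72−0.00)/(50−0) = 0.00 + 8×145.72/50 ≈ 23.3152 ppb → 23.32 ppb to 2 dp.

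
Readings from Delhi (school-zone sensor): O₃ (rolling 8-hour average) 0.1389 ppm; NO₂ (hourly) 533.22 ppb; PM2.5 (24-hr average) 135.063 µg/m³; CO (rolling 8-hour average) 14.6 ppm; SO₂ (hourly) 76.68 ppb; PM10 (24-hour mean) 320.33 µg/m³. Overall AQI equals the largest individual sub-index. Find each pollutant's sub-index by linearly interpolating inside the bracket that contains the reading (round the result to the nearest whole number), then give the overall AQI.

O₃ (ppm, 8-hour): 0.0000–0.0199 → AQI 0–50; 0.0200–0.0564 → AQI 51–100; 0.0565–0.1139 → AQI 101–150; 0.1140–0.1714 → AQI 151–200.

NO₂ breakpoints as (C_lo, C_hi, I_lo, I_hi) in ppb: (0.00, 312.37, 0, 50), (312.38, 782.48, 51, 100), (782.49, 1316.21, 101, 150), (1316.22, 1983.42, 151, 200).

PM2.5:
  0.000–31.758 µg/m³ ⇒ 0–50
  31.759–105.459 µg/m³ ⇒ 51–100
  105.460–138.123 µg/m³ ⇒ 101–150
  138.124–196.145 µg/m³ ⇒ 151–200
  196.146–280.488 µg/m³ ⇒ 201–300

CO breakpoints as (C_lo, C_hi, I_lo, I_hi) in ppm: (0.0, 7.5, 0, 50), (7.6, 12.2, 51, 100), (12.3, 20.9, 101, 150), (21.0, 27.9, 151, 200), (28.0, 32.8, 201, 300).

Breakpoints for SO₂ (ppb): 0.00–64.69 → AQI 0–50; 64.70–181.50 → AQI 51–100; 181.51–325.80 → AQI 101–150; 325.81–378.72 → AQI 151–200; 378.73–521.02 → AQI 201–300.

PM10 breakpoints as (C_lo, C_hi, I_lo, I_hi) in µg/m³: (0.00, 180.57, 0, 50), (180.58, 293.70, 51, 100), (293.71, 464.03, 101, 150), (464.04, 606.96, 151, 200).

O₃: 0.1389 ∈ [0.1140, 0.1714] ↔ index [151, 200].
151 + (0.1389−0.1140)·(200−151)/(0.1714−0.1140) = 151 + 0.0249·49/0.0574 ≈ 172.26, so AQI = 172.
NO₂: 533.22 ∈ [312.38, 782.48] ↔ index [51, 100].
51 + (533.22−312.38)·(100−51)/(782.48−312.38) = 51 + 220.84·49/470.10 ≈ 74.02, so AQI = 74.
PM2.5: 135.063 ∈ [105.460, 138.123] ↔ index [101, 150].
101 + (135.063−105.460)·(150−101)/(138.123−105.460) = 101 + 29.603·49/32.663 ≈ 145.41, so AQI = 145.
CO: 14.6 ∈ [12.3, 20.9] ↔ index [101, 150].
101 + (14.6−12.3)·(150−101)/(20.9−12.3) = 101 + 2.3·49/8.6 ≈ 114.10, so AQI = 114.
SO₂ 76.68: bracket 64.70–181.50 → index 51–100; slope 49/116.80, offset 11.98.
AQI = 51 + 49/116.80·11.98 ≈ 56.03 ⇒ 56.
PM10: 320.33 ∈ [293.71, 464.03] ↔ index [101, 150].
101 + (320.33−293.71)·(150−101)/(464.03−293.71) = 101 + 26.62·49/170.32 ≈ 108.66, so AQI = 109.
Sub-indices: O₃→172, NO₂→74, PM2.5→145, CO→114, SO₂→56, PM10→109. Overall AQI = max = 172; dominant pollutant is O₃.

172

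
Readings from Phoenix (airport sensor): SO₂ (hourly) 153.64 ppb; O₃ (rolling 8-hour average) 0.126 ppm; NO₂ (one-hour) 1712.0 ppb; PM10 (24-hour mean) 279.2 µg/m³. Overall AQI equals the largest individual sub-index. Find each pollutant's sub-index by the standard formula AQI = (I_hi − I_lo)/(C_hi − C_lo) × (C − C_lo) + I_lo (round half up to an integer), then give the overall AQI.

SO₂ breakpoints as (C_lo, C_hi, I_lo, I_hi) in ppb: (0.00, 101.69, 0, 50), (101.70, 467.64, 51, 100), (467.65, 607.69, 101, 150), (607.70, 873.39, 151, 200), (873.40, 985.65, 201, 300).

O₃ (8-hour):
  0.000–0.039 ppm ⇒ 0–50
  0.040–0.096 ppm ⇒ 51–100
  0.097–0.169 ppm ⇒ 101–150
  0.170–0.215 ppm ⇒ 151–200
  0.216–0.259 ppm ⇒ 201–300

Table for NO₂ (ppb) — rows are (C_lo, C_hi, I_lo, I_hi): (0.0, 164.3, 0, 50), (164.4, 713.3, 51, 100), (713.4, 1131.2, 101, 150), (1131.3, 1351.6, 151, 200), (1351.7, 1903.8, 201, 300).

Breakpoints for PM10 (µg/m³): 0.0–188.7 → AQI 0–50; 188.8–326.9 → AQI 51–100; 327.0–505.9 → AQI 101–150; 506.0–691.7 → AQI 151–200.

SO₂: row 101.70–467.64 (AQI 51–100). (100−51)·(153.64−101.70)/(467.64−101.70) + 51 = 49·51.94/365.94 + 51 ≈ 57.95 → 58.
O₃ 0.126: bracket 0.097–0.169 → index 101–150; slope 49/0.072, offset 0.029.
AQI = 101 + 49/0.072·0.029 ≈ 120.74 ⇒ 121.
NO₂: 1712.0 lies in 1351.7–1903.8, so I_lo=201, I_hi=300, C_lo=1351.7, C_hi=1903.8.
(300−201)/(1903.8−1351.7) × (1712.0−1351.7) + 201 = 99/552.1 × 360.3 + 201 ≈ 265.61 → 266.
PM10: 279.2 lies in 188.8–326.9, so I_lo=51, I_hi=100, C_lo=188.8, C_hi=326.9.
(100−51)/(326.9−188.8) × (279.2−188.8) + 51 = 49/138.1 × 90.4 + 51 ≈ 83.08 → 83.
Sub-indices: SO₂→58, O₃→121, NO₂→266, PM10→83. Overall AQI = max = 266; dominant pollutant is NO₂.

266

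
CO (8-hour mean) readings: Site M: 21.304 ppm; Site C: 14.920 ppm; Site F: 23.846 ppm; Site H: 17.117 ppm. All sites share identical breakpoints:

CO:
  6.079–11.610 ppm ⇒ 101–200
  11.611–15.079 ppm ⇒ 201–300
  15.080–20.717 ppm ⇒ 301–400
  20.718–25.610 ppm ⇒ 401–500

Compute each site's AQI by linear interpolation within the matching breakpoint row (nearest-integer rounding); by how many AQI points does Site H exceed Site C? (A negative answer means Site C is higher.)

42

Site M 21.304: bracket 20.718–25.610 → index 401–500; slope 99/4.892, offset 0.586.
AQI = 401 + 99/4.892·0.586 ≈ 412.86 ⇒ 413.
Site C: 14.920 ∈ [11.611, 15.079] ↔ index [201, 300].
201 + (14.920−11.611)·(300−201)/(15.079−11.611) = 201 + 3.309·99/3.468 ≈ 295.46, so AQI = 295.
Site F: 23.846 ∈ [20.718, 25.610] ↔ index [401, 500].
401 + (23.846−20.718)·(500−401)/(25.610−20.718) = 401 + 3.128·99/4.892 ≈ 464.30, so AQI = 464.
Site H: 17.117 lies in 15.080–20.717, so I_lo=301, I_hi=400, C_lo=15.080, C_hi=20.717.
(400−301)/(20.717−15.080) × (17.117−15.080) + 301 = 99/5.637 × 2.037 + 301 ≈ 336.77 → 337.
AQIs: Site M=413, Site C=295, Site F=464, Site H=337. Site H (337) − Site C (295) = 42.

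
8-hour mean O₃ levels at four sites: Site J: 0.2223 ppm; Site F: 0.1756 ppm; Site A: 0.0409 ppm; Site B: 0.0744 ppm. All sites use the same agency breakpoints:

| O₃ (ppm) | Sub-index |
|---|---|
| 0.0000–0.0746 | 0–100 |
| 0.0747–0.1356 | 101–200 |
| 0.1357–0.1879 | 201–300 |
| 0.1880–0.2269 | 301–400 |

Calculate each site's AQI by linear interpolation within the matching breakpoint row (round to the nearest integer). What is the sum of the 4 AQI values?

820

Site J 0.2223: bracket 0.1880–0.2269 → index 301–400; slope 99/0.0389, offset 0.0343.
AQI = 301 + 99/0.0389·0.0343 ≈ 388.29 ⇒ 388.
Site F 0.1756: bracket 0.1357–0.1879 → index 201–300; slope 99/0.0522, offset 0.0399.
AQI = 201 + 99/0.0522·0.0399 ≈ 276.67 ⇒ 277.
Site A: 0.0409 ∈ [0.0000, 0.0746] ↔ index [0, 100].
0 + (0.0409−0.0000)·(100−0)/(0.0746−0.0000) = 0 + 0.0409·100/0.0746 ≈ 54.83, so AQI = 55.
Site B: 0.0744 lies in 0.0000–0.0746, so I_lo=0, I_hi=100, C_lo=0.0000, C_hi=0.0746.
(100−0)/(0.0746−0.0000) × (0.0744−0.0000) + 0 = 100/0.0746 × 0.0744 + 0 ≈ 99.73 → 100.
AQIs: Site J=388, Site F=277, Site A=55, Site B=100. Sum = 388 + 277 + 55 + 100 = 820.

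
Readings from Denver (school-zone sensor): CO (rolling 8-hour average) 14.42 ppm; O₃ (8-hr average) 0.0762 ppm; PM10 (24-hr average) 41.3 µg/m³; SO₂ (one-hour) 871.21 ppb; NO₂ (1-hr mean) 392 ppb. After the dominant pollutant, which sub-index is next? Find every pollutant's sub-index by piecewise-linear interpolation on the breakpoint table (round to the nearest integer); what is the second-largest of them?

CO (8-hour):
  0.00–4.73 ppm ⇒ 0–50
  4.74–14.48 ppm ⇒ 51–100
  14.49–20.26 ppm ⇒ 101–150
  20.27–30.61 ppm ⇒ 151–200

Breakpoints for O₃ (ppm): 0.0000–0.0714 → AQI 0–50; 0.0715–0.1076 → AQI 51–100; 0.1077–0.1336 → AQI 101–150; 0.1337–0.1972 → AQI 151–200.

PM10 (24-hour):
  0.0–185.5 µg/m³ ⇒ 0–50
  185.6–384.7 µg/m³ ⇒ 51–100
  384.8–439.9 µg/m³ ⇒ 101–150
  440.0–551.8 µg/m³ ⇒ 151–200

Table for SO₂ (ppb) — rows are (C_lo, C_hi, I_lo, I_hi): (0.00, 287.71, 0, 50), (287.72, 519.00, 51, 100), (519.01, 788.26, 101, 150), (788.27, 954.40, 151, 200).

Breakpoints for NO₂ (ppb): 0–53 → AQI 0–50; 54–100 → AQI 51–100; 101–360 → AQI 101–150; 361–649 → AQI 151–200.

156

CO: 14.42 lies in 4.74–14.48, so I_lo=51, I_hi=100, C_lo=4.74, C_hi=14.48.
(100−51)/(14.48−4.74) × (14.42−4.74) + 51 = 49/9.74 × 9.68 + 51 ≈ 99.70 → 100.
O₃: 0.0762 lies in 0.0715–0.1076, so I_lo=51, I_hi=100, C_lo=0.0715, C_hi=0.1076.
(100−51)/(0.1076−0.0715) × (0.0762−0.0715) + 51 = 49/0.0361 × 0.0047 + 51 ≈ 57.38 → 57.
PM10 41.3: bracket 0.0–185.5 → index 0–50; slope 50/185.5, offset 41.3.
AQI = 0 + 50/185.5·41.3 ≈ 11.13 ⇒ 11.
SO₂: 871.21 lies in 788.27–954.40, so I_lo=151, I_hi=200, C_lo=788.27, C_hi=954.40.
(200−151)/(954.40−788.27) × (871.21−788.27) + 151 = 49/166.13 × 82.94 + 151 ≈ 175.46 → 175.
NO₂: 392 ∈ [361, 649] ↔ index [151, 200].
151 + (392−361)·(200−151)/(649−361) = 151 + 31·49/288 ≈ 156.27, so AQI = 156.
Sub-indices: CO→100, O₃→57, PM10→11, SO₂→175, NO₂→156. Ranked high→low: 175, 156, 100, 57, 11. Second-highest sub-index = 156.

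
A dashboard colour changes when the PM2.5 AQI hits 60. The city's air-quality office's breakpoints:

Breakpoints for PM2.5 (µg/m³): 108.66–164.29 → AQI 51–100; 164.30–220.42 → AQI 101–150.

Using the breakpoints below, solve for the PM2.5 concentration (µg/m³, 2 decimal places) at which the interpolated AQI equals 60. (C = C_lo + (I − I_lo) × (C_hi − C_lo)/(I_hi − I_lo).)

AQI 60 lies in the 51–100 band, which corresponds to 108.66–164.29 µg/m³.
C = 108.66 + (60−51)×(164.29−108.66)/(100−51) = 108.66 + 9×55.63/49 ≈ 118.8778 µg/m³ → 118.88 µg/m³ to 2 dp.

118.88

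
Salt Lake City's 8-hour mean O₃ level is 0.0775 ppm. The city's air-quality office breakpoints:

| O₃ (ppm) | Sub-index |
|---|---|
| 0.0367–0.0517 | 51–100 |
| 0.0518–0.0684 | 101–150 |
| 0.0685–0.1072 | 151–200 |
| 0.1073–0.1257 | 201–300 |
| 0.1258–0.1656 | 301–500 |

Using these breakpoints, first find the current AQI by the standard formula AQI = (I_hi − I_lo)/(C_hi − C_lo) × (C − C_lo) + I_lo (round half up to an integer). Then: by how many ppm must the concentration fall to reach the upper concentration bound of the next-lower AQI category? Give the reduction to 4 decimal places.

0.0091

O₃: 0.0775 ∈ [0.0685, 0.1072] ↔ index [151, 200].
151 + (0.0775−0.0685)·(200−151)/(0.1072−0.0685) = 151 + 0.0090·49/0.0387 ≈ 162.40, so AQI = 162.
Current AQI 162 is in the Unhealthy range (151–200). The next-lower category tops out at AQI 150, whose upper concentration bound is 0.0684 ppm.
Reduction needed = 0.0775 − 0.0684 = 0.0091 ppm.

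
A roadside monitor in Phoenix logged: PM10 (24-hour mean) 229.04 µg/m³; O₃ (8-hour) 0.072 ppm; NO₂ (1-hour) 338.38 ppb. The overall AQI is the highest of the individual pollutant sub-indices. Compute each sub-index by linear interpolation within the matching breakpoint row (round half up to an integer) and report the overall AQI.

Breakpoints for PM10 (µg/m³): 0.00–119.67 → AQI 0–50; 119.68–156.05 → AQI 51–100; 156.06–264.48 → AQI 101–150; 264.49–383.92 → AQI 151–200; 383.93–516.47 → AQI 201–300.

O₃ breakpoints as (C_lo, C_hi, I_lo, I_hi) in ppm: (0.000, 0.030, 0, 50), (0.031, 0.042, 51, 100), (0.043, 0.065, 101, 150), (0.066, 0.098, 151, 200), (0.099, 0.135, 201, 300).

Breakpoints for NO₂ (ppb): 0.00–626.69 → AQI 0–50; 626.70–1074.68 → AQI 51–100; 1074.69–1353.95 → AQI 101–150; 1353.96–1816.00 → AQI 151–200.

160

PM10: row 156.06–264.48 (AQI 101–150). (150−101)·(229.04−156.06)/(264.48−156.06) + 101 = 49·72.98/108.42 + 101 ≈ 133.98 → 134.
O₃ 0.072: bracket 0.066–0.098 → index 151–200; slope 49/0.032, offset 0.006.
AQI = 151 + 49/0.032·0.006 ≈ 160.19 ⇒ 160.
NO₂: row 0.00–626.69 (AQI 0–50). (50−0)·(338.38−0.00)/(626.69−0.00) + 0 = 50·338.38/626.69 + 0 ≈ 27.00 → 27.
Sub-indices: PM10→134, O₃→160, NO₂→27. Overall AQI = max = 160; dominant pollutant is O₃.
AQI 160: Unhealthy.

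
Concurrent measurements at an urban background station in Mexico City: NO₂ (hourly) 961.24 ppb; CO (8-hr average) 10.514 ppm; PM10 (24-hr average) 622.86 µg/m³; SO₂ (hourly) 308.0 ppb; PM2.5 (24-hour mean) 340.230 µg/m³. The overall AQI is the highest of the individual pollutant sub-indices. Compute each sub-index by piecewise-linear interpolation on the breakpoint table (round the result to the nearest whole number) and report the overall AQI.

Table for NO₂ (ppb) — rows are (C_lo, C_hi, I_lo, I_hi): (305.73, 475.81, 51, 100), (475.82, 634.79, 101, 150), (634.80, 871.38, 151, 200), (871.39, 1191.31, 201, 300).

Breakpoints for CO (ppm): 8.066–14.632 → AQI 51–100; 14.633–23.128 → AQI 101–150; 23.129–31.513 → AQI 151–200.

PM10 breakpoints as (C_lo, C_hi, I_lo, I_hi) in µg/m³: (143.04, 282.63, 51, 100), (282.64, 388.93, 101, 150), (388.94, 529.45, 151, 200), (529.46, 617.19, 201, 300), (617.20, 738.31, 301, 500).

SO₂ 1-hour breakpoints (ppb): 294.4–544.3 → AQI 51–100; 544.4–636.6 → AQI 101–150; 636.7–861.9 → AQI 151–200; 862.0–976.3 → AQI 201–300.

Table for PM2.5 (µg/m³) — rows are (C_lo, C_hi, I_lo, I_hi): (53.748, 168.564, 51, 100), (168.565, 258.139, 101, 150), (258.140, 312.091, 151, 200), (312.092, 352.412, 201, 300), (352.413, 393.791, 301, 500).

310

NO₂: row 871.39–1191.31 (AQI 201–300). (300−201)·(961.24−871.39)/(1191.31−871.39) + 201 = 99·89.85/319.92 + 201 ≈ 228.80 → 229.
CO: 10.514 ∈ [8.066, 14.632] ↔ index [51, 100].
51 + (10.514−8.066)·(100−51)/(14.632−8.066) = 51 + 2.448·49/6.566 ≈ 69.27, so AQI = 69.
PM10: row 617.20–738.31 (AQI 301–500). (500−301)·(622.86−617.20)/(738.31−617.20) + 301 = 199·5.66/121.11 + 301 ≈ 310.30 → 310.
SO₂: 308.0 ∈ [294.4, 544.3] ↔ index [51, 100].
51 + (308.0−294.4)·(100−51)/(544.3−294.4) = 51 + 13.6·49/249.9 ≈ 53.67, so AQI = 54.
PM2.5 340.230: bracket 312.092–352.412 → index 201–300; slope 99/40.320, offset 28.138.
AQI = 201 + 99/40.320·28.138 ≈ 270.09 ⇒ 270.
Sub-indices: NO₂→229, CO→69, PM10→310, SO₂→54, PM2.5→270. Overall AQI = max = 310; dominant pollutant is PM10.
AQI 310: Hazardous.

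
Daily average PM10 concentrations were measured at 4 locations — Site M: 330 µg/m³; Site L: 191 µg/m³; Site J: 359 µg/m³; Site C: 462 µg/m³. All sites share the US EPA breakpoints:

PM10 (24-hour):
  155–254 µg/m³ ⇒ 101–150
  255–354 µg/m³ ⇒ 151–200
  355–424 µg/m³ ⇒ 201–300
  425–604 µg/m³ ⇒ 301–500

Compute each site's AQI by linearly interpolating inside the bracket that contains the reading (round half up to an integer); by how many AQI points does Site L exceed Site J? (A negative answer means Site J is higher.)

-88

Site M: 330 lies in 255–354, so I_lo=151, I_hi=200, C_lo=255, C_hi=354.
(200−151)/(354−255) × (330−255) + 151 = 49/99 × 75 + 151 ≈ 188.12 → 188.
Site L: 191 lies in 155–254, so I_lo=101, I_hi=150, C_lo=155, C_hi=254.
(150−101)/(254−155) × (191−155) + 101 = 49/99 × 36 + 101 ≈ 118.82 → 119.
Site J 359: bracket 355–424 → index 201–300; slope 99/69, offset 4.
AQI = 201 + 99/69·4 ≈ 206.74 ⇒ 207.
Site C: 462 ∈ [425, 604] ↔ index [301, 500].
301 + (462−425)·(500−301)/(604−425) = 301 + 37·199/179 ≈ 342.13, so AQI = 342.
AQIs: Site M=188, Site L=119, Site J=207, Site C=342. Site L (119) − Site J (207) = -88.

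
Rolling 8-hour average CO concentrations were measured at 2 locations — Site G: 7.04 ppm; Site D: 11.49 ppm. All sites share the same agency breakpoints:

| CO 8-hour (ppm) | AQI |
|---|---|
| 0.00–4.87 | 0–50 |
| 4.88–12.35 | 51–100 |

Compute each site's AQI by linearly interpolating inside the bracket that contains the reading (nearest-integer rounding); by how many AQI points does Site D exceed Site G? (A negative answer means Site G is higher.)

Site G: 7.04 lies in 4.88–12.35, so I_lo=51, I_hi=100, C_lo=4.88, C_hi=12.35.
(100−51)/(12.35−4.88) × (7.04−4.88) + 51 = 49/7.47 × 2.16 + 51 ≈ 65.17 → 65.
Site D: row 4.88–12.35 (AQI 51–100). (100−51)·(11.49−4.88)/(12.35−4.88) + 51 = 49·6.61/7.47 + 51 ≈ 94.36 → 94.
AQIs: Site G=65, Site D=94. Site D (94) − Site G (65) = 29.

29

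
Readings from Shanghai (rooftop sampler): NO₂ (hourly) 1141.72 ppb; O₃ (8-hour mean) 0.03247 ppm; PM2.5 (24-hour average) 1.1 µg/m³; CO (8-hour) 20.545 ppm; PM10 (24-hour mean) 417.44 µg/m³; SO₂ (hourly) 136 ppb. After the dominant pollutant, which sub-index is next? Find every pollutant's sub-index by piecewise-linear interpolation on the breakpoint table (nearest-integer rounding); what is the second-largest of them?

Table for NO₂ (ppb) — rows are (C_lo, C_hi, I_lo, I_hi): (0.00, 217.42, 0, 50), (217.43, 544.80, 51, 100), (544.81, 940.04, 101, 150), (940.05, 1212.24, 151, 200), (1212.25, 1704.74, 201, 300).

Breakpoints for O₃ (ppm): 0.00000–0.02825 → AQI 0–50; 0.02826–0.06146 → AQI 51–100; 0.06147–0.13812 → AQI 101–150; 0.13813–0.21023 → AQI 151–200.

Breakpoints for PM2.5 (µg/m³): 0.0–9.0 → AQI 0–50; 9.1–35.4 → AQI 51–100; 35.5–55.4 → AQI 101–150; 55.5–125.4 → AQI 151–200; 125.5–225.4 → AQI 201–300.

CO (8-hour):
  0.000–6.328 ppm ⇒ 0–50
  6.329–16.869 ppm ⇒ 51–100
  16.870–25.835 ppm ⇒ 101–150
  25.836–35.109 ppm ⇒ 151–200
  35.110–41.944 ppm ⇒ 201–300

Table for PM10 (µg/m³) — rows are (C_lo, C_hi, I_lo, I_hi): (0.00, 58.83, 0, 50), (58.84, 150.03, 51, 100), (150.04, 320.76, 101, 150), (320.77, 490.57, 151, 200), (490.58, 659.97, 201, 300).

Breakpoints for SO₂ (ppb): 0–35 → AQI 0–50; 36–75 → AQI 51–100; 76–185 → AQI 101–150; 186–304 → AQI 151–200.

179

NO₂ 1141.72: bracket 940.05–1212.24 → index 151–200; slope 49/272.19, offset 201.67.
AQI = 151 + 49/272.19·201.67 ≈ 187.30 ⇒ 187.
O₃: 0.03247 ∈ [0.02826, 0.06146] ↔ index [51, 100].
51 + (0.03247−0.02826)·(100−51)/(0.06146−0.02826) = 51 + 0.00421·49/0.03320 ≈ 57.21, so AQI = 57.
PM2.5: 1.1 lies in 0.0–9.0, so I_lo=0, I_hi=50, C_lo=0.0, C_hi=9.0.
(50−0)/(9.0−0.0) × (1.1−0.0) + 0 = 50/9.0 × 1.1 + 0 ≈ 6.11 → 6.
CO: 20.545 lies in 16.870–25.835, so I_lo=101, I_hi=150, C_lo=16.870, C_hi=25.835.
(150−101)/(25.835−16.870) × (20.545−16.870) + 101 = 49/8.965 × 3.675 + 101 ≈ 121.09 → 121.
PM10: 417.44 ∈ [320.77, 490.57] ↔ index [151, 200].
151 + (417.44−320.77)·(200−151)/(490.57−320.77) = 151 + 96.67·49/169.80 ≈ 178.90, so AQI = 179.
SO₂: row 76–185 (AQI 101–150). (150−101)·(136−76)/(185−76) + 101 = 49·60/109 + 101 ≈ 127.97 → 128.
Sub-indices: NO₂→187, O₃→57, PM2.5→6, CO→121, PM10→179, SO₂→128. Ranked high→low: 187, 179, 128, 121, 57, 6. Second-highest sub-index = 179.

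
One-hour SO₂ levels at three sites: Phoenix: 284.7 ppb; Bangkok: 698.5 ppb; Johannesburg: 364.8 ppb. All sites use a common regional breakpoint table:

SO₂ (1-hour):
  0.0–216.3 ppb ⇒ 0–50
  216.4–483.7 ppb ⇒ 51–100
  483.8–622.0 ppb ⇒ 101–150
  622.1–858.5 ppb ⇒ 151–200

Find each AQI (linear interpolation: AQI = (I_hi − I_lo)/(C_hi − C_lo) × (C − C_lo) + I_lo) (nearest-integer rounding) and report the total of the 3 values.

309

Phoenix: row 216.4–483.7 (AQI 51–100). (100−51)·(284.7−216.4)/(483.7−216.4) + 51 = 49·68.3/267.3 + 51 ≈ 63.52 → 64.
Bangkok: row 622.1–858.5 (AQI 151–200). (200−151)·(698.5−622.1)/(858.5−622.1) + 151 = 49·76.4/236.4 + 151 ≈ 166.84 → 167.
Johannesburg: 364.8 lies in 216.4–483.7, so I_lo=51, I_hi=100, C_lo=216.4, C_hi=483.7.
(100−51)/(483.7−216.4) × (364.8−216.4) + 51 = 49/267.3 × 148.4 + 51 ≈ 78.20 → 78.
AQIs: Phoenix=64, Bangkok=167, Johannesburg=78. Sum = 64 + 167 + 78 = 309.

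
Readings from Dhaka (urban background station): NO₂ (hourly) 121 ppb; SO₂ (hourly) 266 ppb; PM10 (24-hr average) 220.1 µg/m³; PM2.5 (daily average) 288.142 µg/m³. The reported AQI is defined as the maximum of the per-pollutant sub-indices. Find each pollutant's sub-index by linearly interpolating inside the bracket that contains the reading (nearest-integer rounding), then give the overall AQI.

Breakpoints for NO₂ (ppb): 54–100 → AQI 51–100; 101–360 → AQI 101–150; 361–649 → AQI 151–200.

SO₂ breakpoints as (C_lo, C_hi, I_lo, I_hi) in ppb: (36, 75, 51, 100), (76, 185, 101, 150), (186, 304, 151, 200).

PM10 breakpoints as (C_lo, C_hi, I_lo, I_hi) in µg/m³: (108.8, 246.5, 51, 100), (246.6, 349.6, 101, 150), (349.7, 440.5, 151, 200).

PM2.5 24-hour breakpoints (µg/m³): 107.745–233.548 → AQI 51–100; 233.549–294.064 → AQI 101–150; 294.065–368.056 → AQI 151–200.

NO₂: row 101–360 (AQI 101–150). (150−101)·(121−101)/(360−101) + 101 = 49·20/259 + 101 ≈ 104.78 → 105.
SO₂ 266: bracket 186–304 → index 151–200; slope 49/118, offset 80.
AQI = 151 + 49/118·80 ≈ 184.22 ⇒ 184.
PM10 220.1: bracket 108.8–246.5 → index 51–100; slope 49/137.7, offset 111.3.
AQI = 51 + 49/137.7·111.3 ≈ 90.61 ⇒ 91.
PM2.5: row 233.549–294.064 (AQI 101–150). (150−101)·(288.142−233.549)/(294.064−233.549) + 101 = 49·54.593/60.515 + 101 ≈ 145.20 → 145.
Sub-indices: NO₂→105, SO₂→184, PM10→91, PM2.5→145. Overall AQI = max = 184; dominant pollutant is SO₂.

184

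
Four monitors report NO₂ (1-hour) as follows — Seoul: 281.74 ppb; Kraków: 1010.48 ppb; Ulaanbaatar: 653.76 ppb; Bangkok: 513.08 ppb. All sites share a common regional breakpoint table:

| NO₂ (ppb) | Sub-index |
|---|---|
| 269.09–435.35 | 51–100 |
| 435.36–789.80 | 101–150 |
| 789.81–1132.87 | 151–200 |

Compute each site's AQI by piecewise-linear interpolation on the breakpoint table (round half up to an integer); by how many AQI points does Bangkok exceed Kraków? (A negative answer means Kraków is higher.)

Seoul: 281.74 ∈ [269.09, 435.35] ↔ index [51, 100].
51 + (281.74−269.09)·(100−51)/(435.35−269.09) = 51 + 12.65·49/166.26 ≈ 54.73, so AQI = 55.
Kraków 1010.48: bracket 789.81–1132.87 → index 151–200; slope 49/343.06, offset 220.67.
AQI = 151 + 49/343.06·220.67 ≈ 182.52 ⇒ 183.
Ulaanbaatar: 653.76 ∈ [435.36, 789.80] ↔ index [101, 150].
101 + (653.76−435.36)·(150−101)/(789.80−435.36) = 101 + 218.40·49/354.44 ≈ 131.19, so AQI = 131.
Bangkok: row 435.36–789.80 (AQI 101–150). (150−101)·(513.08−435.36)/(789.80−435.36) + 101 = 49·77.72/354.44 + 101 ≈ 111.74 → 112.
AQIs: Seoul=55, Kraków=183, Ulaanbaatar=131, Bangkok=112. Bangkok (112) − Kraków (183) = -71.

-71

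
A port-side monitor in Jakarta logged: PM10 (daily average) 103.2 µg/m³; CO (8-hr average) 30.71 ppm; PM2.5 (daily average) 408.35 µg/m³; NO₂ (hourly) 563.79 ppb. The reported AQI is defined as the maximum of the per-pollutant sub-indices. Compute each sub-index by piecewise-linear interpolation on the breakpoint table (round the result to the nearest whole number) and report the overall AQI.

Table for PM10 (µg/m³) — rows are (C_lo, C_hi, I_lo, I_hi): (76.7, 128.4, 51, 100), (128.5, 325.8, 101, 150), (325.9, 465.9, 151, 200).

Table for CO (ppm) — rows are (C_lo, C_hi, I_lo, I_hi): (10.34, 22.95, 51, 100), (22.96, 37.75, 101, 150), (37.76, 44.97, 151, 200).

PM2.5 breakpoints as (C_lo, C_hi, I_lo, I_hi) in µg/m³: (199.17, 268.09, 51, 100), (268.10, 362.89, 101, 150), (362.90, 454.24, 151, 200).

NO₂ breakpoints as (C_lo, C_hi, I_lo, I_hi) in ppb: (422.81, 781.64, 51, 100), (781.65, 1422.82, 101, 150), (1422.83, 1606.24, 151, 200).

175

PM10: 103.2 ∈ [76.7, 128.4] ↔ index [51, 100].
51 + (103.2−76.7)·(100−51)/(128.4−76.7) = 51 + 26.5·49/51.7 ≈ 76.12, so AQI = 76.
CO: 30.71 lies in 22.96–37.75, so I_lo=101, I_hi=150, C_lo=22.96, C_hi=37.75.
(150−101)/(37.75−22.96) × (30.71−22.96) + 101 = 49/14.79 × 7.75 + 101 ≈ 126.68 → 127.
PM2.5 408.35: bracket 362.90–454.24 → index 151–200; slope 49/91.34, offset 45.45.
AQI = 151 + 49/91.34·45.45 ≈ 175.38 ⇒ 175.
NO₂ 563.79: bracket 422.81–781.64 → index 51–100; slope 49/358.83, offset 140.98.
AQI = 51 + 49/358.83·140.98 ≈ 70.25 ⇒ 70.
Sub-indices: PM10→76, CO→127, PM2.5→175, NO₂→70. Overall AQI = max = 175; dominant pollutant is PM2.5.
AQI 175: Unhealthy.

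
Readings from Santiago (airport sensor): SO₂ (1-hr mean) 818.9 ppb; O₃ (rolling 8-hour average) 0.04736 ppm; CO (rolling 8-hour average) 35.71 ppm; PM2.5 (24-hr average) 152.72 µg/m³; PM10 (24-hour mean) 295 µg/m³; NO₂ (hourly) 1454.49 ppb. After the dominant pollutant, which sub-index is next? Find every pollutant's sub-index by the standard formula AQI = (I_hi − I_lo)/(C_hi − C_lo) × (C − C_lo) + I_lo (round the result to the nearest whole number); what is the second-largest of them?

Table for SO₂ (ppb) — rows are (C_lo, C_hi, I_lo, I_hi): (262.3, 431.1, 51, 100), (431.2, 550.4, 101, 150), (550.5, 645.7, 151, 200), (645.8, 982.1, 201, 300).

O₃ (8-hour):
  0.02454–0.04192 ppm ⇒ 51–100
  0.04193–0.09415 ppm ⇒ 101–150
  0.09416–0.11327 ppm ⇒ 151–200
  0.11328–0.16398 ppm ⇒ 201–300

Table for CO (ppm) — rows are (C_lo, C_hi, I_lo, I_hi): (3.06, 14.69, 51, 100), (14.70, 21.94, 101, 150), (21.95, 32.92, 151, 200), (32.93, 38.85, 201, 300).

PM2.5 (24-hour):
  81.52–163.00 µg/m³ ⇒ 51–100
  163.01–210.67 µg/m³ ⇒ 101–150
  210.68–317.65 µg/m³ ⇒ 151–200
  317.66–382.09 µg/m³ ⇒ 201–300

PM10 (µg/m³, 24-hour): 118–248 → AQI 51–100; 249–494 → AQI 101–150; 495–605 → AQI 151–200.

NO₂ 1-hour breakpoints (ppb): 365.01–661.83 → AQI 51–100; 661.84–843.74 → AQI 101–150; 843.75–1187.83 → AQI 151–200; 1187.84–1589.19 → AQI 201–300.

252

SO₂ 818.9: bracket 645.8–982.1 → index 201–300; slope 99/336.3, offset 173.1.
AQI = 201 + 99/336.3·173.1 ≈ 251.96 ⇒ 252.
O₃: row 0.04193–0.09415 (AQI 101–150). (150−101)·(0.04736−0.04193)/(0.09415−0.04193) + 101 = 49·0.00543/0.05222 + 101 ≈ 106.10 → 106.
CO: 35.71 lies in 32.93–38.85, so I_lo=201, I_hi=300, C_lo=32.93, C_hi=38.85.
(300−201)/(38.85−32.93) × (35.71−32.93) + 201 = 99/5.92 × 2.78 + 201 ≈ 247.49 → 247.
PM2.5: 152.72 ∈ [81.52, 163.00] ↔ index [51, 100].
51 + (152.72−81.52)·(100−51)/(163.00−81.52) = 51 + 71.20·49/81.48 ≈ 93.82, so AQI = 94.
PM10: row 249–494 (AQI 101–150). (150−101)·(295−249)/(494−249) + 101 = 49·46/245 + 101 ≈ 110.20 → 110.
NO₂: 1454.49 lies in 1187.84–1589.19, so I_lo=201, I_hi=300, C_lo=1187.84, C_hi=1589.19.
(300−201)/(1589.19−1187.84) × (1454.49−1187.84) + 201 = 99/401.35 × 266.65 + 201 ≈ 266.77 → 267.
Sub-indices: SO₂→252, O₃→106, CO→247, PM2.5→94, PM10→110, NO₂→267. Ranked high→low: 267, 252, 247, 110, 106, 94. Second-highest sub-index = 252.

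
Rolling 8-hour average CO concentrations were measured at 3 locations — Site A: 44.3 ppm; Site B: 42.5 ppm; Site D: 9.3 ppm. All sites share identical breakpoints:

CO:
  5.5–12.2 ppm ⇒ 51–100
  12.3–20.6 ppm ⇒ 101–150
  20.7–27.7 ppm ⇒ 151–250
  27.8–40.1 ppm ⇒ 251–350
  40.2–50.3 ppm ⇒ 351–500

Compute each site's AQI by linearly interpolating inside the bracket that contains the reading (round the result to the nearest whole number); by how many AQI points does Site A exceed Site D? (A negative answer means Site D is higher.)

Site A 44.3: bracket 40.2–50.3 → index 351–500; slope 149/10.1, offset 4.1.
AQI = 351 + 149/10.1·4.1 ≈ 411.49 ⇒ 411.
Site B 42.5: bracket 40.2–50.3 → index 351–500; slope 149/10.1, offset 2.3.
AQI = 351 + 149/10.1·2.3 ≈ 384.93 ⇒ 385.
Site D 9.3: bracket 5.5–12.2 → index 51–100; slope 49/6.7, offset 3.8.
AQI = 51 + 49/6.7·3.8 ≈ 78.79 ⇒ 79.
AQIs: Site A=411, Site B=385, Site D=79. Site A (411) − Site D (79) = 332.

332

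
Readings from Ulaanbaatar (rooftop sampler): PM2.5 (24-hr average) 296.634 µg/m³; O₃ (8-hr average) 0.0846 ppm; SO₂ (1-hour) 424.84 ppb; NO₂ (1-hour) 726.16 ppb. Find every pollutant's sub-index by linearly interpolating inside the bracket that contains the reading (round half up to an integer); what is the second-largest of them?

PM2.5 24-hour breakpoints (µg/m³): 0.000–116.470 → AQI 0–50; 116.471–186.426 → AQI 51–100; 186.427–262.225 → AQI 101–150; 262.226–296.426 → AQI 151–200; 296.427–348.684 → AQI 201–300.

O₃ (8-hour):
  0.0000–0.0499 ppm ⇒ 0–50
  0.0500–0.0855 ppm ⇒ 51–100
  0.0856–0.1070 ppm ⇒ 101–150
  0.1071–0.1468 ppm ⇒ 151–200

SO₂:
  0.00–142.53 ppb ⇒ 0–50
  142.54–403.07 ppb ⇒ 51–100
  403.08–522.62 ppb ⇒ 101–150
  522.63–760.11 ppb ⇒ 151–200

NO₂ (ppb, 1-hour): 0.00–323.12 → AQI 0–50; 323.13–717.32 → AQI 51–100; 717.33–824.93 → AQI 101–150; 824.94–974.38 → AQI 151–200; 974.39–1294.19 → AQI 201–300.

110

PM2.5: row 296.427–348.684 (AQI 201–300). (300−201)·(296.634−296.427)/(348.684−296.427) + 201 = 99·0.207/52.257 + 201 ≈ 201.39 → 201.
O₃: 0.0846 ∈ [0.0500, 0.0855] ↔ index [51, 100].
51 + (0.0846−0.0500)·(100−51)/(0.0855−0.0500) = 51 + 0.0346·49/0.0355 ≈ 98.76, so AQI = 99.
SO₂: 424.84 lies in 403.08–522.62, so I_lo=101, I_hi=150, C_lo=403.08, C_hi=522.62.
(150−101)/(522.62−403.08) × (424.84−403.08) + 101 = 49/119.54 × 21.76 + 101 ≈ 109.92 → 110.
NO₂: 726.16 lies in 717.33–824.93, so I_lo=101, I_hi=150, C_lo=717.33, C_hi=824.93.
(150−101)/(824.93−717.33) × (726.16−717.33) + 101 = 49/107.60 × 8.83 + 101 ≈ 105.02 → 105.
Sub-indices: PM2.5→201, O₃→99, SO₂→110, NO₂→105. Ranked high→low: 201, 110, 105, 99. Second-highest sub-index = 110.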